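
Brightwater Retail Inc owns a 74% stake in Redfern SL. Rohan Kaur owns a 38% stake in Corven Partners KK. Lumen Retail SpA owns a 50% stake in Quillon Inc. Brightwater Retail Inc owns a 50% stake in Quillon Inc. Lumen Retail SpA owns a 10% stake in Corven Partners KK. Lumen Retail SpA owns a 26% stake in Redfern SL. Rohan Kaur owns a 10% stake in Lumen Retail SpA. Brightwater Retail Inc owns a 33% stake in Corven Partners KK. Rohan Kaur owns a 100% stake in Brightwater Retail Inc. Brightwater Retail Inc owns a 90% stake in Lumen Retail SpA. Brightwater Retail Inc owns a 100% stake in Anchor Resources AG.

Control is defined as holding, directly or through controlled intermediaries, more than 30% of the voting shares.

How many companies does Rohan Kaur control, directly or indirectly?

6

Rohan holds 100% of Brightwater, so Rohan controls Brightwater.
Brightwater and Rohan together hold 90% + 10% = 100% of Lumen, so Rohan controls Lumen.
Rohan and Lumen and Brightwater together hold 38% + 10% + 33% = 81% of Corven, so Rohan controls Corven.
Brightwater and Lumen together hold 74% + 26% = 100% of Redfern, so Rohan controls Redfern.
Brightwater and Lumen together hold 50% + 50% = 100% of Quillon, so Rohan controls Quillon.
Brightwater holds 100% of Anchor, so Rohan controls Anchor.
Rohan controls 6 companies.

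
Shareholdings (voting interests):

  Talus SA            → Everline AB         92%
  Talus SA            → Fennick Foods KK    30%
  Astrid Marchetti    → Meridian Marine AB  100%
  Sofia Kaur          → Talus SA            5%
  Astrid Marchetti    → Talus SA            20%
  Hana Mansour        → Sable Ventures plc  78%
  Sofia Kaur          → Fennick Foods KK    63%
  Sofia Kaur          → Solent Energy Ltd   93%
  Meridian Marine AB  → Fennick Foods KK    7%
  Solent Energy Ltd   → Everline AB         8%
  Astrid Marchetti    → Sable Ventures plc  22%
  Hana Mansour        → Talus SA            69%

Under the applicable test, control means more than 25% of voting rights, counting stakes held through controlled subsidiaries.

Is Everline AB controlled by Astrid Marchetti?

Astrid holds 100% of Meridian, so Astrid controls Meridian.
Neither Astrid nor any entity Astrid controls holds any voting interest in Everline.
So Astrid does not control Everline.

No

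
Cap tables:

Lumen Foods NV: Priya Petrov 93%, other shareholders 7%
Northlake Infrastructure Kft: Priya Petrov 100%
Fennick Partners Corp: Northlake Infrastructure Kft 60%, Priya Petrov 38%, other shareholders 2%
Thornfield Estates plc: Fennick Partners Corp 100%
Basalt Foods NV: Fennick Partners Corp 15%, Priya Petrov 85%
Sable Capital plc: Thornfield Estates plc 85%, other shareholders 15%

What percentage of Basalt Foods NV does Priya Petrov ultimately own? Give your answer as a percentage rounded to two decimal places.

99.70%

Priya reaches Basalt along 3 paths.
Via Northlake → Fennick: 100% × 60% × 15% = 9%.
Via Fennick: 38% × 15% = 5.7%.
Direct stake: 85% = 85%.
Total: 9% + 5.7% + 85% = 99.7%.
Rounded: 99.70%.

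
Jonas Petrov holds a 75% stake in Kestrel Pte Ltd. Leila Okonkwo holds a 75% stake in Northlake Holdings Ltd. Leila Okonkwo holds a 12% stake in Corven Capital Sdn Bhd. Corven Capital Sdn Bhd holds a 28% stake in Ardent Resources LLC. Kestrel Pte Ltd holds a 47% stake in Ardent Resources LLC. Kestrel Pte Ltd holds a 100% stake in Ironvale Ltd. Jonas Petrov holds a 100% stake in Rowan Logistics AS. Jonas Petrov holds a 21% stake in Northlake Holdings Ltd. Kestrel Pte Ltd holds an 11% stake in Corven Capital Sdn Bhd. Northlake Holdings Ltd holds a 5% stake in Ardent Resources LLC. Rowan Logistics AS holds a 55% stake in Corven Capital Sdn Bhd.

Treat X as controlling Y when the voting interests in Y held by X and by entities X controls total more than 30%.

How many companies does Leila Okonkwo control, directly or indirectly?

1

Leila holds 75% of Northlake, so Leila controls Northlake.
No other company's threshold is met.
Leila controls 1 company.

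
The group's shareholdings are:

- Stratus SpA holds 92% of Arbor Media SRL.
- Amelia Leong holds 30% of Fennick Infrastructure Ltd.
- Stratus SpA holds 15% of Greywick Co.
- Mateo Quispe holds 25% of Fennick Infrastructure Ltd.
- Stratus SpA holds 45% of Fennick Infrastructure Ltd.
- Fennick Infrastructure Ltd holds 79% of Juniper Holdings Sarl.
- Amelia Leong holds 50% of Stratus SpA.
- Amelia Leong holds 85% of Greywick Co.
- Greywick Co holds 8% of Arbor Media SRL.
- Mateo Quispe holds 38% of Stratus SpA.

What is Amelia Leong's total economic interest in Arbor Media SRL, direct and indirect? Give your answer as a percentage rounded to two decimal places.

53.40%

Amelia reaches Arbor along 3 paths.
Via Stratus: 50% × 92% = 46%.
Via Greywick: 85% × 8% = 6.8%.
Via Stratus → Greywick: 50% × 15% × 8% = 0.6%.
Total: 46% + 6.8% + 0.6% = 53.4%.
Rounded: 53.40%.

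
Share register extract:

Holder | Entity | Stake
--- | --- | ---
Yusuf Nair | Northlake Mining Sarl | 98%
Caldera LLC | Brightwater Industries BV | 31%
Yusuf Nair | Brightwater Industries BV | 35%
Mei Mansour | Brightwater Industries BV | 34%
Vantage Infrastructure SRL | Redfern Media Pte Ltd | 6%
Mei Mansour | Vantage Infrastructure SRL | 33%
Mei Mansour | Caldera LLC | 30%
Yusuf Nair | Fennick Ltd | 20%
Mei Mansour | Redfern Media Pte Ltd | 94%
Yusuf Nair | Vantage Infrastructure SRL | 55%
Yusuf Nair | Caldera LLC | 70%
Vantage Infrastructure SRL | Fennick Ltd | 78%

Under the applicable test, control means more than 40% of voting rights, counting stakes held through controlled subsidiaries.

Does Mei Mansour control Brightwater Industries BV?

No

Mei holds 94% of Redfern, so Mei controls Redfern.
In Brightwater, Mei's side holds only 34%, not > 40%.
So Mei does not control Brightwater.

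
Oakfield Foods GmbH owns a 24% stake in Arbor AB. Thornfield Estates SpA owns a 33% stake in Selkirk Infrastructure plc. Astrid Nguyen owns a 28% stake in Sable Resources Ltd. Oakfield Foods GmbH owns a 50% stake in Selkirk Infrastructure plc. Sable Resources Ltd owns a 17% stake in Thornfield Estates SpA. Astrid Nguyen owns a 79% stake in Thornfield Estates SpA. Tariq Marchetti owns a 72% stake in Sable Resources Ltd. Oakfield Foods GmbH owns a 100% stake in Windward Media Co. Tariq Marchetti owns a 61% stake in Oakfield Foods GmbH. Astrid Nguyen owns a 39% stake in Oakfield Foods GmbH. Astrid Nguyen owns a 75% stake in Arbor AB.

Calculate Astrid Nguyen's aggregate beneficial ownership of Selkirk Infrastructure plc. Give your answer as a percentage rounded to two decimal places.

Astrid reaches Selkirk along 3 paths.
Via Oakfield: 39% × 50% = 19.5%.
Via Thornfield: 79% × 33% = 26.07%.
Via Sable → Thornfield: 28% × 17% × 33% = 1.5708%.
Total: 19.5% + 26.07% + 1.5708% = 47.1408%.
Rounded: 47.14%.

47.14%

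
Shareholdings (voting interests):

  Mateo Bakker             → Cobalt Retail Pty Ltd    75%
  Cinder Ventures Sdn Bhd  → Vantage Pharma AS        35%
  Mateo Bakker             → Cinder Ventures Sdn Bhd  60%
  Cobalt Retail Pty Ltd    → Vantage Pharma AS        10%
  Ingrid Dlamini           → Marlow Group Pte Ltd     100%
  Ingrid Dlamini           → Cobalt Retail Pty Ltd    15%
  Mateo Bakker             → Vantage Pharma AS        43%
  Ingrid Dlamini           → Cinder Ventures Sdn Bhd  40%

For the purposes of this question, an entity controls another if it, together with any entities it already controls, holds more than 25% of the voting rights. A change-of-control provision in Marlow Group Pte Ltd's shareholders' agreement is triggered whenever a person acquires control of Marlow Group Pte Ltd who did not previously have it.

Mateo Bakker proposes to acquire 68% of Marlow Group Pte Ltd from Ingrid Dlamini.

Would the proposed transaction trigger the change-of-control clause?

The purchase adds only to Mateo's holdings (Ingrid's stake shrinks), so Mateo is the only person who could newly come to control Marlow.
Mateo holds 75% of Cobalt, so Mateo controls Cobalt.
Mateo holds 60% of Cinder, so Mateo controls Cinder.
Cinder and Mateo and Cobalt together hold 35% + 43% + 10% = 88% of Vantage, so Mateo controls Vantage.
Neither Mateo nor any entity Mateo controls holds any voting interest in Marlow.
So before the transaction, Mateo does not control Marlow.
After the purchase, Mateo holds 68% of Marlow directly, and Ingrid's stake falls to 32%.
Mateo holds 68% of Marlow, so Mateo controls Marlow.
Mateo did not control Marlow before and does after, so the clause is triggered.

Yes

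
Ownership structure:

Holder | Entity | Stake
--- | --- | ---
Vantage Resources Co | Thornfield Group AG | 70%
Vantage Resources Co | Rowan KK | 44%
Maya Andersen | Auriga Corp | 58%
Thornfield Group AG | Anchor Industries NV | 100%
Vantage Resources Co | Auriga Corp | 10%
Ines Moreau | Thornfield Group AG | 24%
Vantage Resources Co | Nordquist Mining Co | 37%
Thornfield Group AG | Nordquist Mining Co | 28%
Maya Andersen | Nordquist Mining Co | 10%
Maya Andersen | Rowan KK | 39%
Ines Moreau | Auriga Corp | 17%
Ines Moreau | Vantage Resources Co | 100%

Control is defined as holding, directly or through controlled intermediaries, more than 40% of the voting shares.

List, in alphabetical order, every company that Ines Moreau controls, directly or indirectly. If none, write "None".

Anchor Industries NV, Nordquist Mining Co, Rowan KK, Thornfield Group AG, Vantage Resources Co

Ines holds 100% of Vantage, so Ines controls Vantage.
Vantage and Ines together hold 70% + 24% = 94% of Thornfield, so Ines controls Thornfield.
Vantage holds 44% of Rowan, so Ines controls Rowan.
Vantage and Thornfield together hold 37% + 28% = 65% of Nordquist, so Ines controls Nordquist.
Thornfield holds 100% of Anchor, so Ines controls Anchor.
No other company's threshold is met.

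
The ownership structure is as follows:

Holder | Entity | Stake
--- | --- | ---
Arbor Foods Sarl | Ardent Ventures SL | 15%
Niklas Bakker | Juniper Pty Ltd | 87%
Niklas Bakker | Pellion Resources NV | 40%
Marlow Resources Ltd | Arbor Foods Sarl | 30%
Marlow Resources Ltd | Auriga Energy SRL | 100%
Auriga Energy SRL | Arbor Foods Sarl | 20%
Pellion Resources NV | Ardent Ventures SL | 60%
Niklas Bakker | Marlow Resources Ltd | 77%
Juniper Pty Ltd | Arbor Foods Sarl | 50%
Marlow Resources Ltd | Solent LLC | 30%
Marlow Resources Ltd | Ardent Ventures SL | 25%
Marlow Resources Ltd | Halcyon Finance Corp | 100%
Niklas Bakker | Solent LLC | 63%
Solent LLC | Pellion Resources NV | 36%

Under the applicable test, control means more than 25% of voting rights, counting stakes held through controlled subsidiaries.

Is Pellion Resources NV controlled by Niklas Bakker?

Niklas holds 77% of Marlow, so Niklas controls Marlow.
Niklas and Marlow together hold 63% + 30% = 93% of Solent, so Niklas controls Solent.
Solent and Niklas together hold 36% + 40% = 76% of Pellion, so Niklas controls Pellion.

Yes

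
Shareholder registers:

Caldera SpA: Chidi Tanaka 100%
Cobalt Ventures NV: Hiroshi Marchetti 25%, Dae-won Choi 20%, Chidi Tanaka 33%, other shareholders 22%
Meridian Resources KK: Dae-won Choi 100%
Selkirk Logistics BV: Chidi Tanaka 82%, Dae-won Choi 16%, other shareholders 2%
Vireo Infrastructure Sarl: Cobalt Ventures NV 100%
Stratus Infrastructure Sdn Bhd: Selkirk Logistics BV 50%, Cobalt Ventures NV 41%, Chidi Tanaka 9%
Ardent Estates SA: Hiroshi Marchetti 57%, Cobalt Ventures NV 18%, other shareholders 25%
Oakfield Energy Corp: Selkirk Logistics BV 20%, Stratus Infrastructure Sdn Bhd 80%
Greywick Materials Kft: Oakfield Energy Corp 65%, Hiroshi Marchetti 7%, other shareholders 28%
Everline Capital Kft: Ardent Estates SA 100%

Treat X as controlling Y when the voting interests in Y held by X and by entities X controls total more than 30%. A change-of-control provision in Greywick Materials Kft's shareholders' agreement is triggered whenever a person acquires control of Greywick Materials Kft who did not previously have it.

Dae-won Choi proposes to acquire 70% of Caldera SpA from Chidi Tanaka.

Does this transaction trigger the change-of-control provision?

The purchase adds only to Dae-won's holdings (Chidi's stake shrinks), so Dae-won is the only person who could newly come to control Greywick.
Dae-won holds 100% of Meridian, so Dae-won controls Meridian.
Neither Dae-won nor any entity Dae-won controls holds any voting interest in Greywick.
So before the transaction, Dae-won does not control Greywick.
After the purchase, Dae-won holds 70% of Caldera directly, and Chidi's stake falls to 30%.
Dae-won holds 70% of Caldera, so Dae-won controls Caldera.
After the transaction, neither Dae-won nor any entity Dae-won controls holds a voting interest in Greywick, so Dae-won still does not control it.
No new person acquires control, so the clause is not triggered.

No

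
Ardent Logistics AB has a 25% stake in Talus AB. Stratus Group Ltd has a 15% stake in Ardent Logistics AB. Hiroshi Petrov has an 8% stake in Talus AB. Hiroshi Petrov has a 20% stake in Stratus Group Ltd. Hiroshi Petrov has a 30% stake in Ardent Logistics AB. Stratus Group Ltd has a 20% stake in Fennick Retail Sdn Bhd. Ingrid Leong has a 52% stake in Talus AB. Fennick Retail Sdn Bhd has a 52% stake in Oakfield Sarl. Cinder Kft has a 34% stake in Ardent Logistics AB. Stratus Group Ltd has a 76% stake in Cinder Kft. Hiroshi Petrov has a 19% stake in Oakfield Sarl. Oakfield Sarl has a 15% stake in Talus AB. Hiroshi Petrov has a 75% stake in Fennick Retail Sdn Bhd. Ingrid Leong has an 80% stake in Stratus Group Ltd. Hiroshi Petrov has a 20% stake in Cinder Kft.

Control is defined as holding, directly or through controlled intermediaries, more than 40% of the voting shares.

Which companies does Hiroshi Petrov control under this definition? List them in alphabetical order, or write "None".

Fennick Retail Sdn Bhd, Oakfield Sarl

Hiroshi holds 75% of Fennick, so Hiroshi controls Fennick.
Hiroshi and Fennick together hold 19% + 52% = 71% of Oakfield, so Hiroshi controls Oakfield.
No other company's threshold is met.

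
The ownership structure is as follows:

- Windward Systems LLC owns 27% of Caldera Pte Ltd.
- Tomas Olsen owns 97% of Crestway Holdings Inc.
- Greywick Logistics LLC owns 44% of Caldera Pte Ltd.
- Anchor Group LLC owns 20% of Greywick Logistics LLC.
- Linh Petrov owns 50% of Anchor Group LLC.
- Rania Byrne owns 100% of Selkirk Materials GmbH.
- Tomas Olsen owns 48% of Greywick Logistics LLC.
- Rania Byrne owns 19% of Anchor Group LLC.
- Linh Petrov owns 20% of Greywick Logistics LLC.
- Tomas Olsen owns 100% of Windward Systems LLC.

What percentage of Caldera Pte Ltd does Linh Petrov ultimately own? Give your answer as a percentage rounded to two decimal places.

13.20%

Linh reaches Caldera along 2 paths.
Via Anchor → Greywick: 50% × 20% × 44% = 4.4%.
Via Greywick: 20% × 44% = 8.8%.
Total: 4.4% + 8.8% = 13.2%.
Rounded: 13.20%.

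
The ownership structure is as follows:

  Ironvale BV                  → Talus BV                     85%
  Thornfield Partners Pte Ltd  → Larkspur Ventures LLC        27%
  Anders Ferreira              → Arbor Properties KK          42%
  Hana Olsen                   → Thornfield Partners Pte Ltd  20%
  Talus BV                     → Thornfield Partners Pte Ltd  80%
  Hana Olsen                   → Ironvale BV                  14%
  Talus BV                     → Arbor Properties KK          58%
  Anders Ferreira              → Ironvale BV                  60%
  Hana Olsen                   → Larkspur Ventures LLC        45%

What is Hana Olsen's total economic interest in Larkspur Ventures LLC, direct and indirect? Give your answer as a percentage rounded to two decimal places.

52.97%

Hana reaches Larkspur along 3 paths.
Direct stake: 45% = 45%.
Via Ironvale → Talus → Thornfield: 14% × 85% × 80% × 27% = 2.5704%.
Via Thornfield: 20% × 27% = 5.4%.
Total: 45% + 2.5704% + 5.4% = 52.9704%.
Rounded: 52.97%.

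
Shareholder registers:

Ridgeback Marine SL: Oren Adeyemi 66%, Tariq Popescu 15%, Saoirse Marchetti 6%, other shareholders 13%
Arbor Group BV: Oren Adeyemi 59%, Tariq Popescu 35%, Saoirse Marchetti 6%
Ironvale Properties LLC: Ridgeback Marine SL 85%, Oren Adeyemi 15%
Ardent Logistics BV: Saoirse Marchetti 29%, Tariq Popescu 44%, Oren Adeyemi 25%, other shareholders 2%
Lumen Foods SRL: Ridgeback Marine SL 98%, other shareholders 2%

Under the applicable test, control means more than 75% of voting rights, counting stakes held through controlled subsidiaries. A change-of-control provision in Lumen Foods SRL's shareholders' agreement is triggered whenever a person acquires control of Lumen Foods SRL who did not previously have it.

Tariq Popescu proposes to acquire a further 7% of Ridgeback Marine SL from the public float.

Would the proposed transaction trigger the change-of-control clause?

No

The purchase changes only Tariq's holdings, so Tariq is the only person who could newly come to control Lumen.
Tariq's largest direct stake is 44% in Ardent, which does not meet the threshold, so Tariq controls no company.
Neither Tariq nor any entity Tariq controls holds any voting interest in Lumen.
So before the transaction, Tariq does not control Lumen.
After the purchase, Tariq's direct stake in Ridgeback rises to 15% + 7% = 22%.
Tariq's side now holds 22% of Ridgeback, not > 75%, so Tariq still does not control Ridgeback.
After the transaction, neither Tariq nor any entity Tariq controls holds a voting interest in Lumen, so Tariq still does not control it.
No new person acquires control, so the clause is not triggered.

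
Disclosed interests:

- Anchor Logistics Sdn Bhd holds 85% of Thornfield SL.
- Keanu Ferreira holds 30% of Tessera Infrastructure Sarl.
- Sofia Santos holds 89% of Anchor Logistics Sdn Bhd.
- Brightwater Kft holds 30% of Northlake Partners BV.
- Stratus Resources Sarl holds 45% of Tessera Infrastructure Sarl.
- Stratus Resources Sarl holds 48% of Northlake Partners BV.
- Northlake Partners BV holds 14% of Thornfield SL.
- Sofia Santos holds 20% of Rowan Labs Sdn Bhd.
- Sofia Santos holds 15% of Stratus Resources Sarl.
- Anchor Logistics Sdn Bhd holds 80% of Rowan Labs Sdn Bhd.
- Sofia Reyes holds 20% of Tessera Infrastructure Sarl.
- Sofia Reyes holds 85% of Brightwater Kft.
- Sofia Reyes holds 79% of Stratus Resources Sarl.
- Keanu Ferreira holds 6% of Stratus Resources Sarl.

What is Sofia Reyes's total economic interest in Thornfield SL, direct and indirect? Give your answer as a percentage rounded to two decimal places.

Sofia Reyes reaches Thornfield along 2 paths.
Via Brightwater → Northlake: 85% × 30% × 14% = 3.57%.
Via Stratus → Northlake: 79% × 48% × 14% = 5.3088%.
Total: 3.57% + 5.3088% = 8.8788%.
Rounded: 8.88%.

8.88%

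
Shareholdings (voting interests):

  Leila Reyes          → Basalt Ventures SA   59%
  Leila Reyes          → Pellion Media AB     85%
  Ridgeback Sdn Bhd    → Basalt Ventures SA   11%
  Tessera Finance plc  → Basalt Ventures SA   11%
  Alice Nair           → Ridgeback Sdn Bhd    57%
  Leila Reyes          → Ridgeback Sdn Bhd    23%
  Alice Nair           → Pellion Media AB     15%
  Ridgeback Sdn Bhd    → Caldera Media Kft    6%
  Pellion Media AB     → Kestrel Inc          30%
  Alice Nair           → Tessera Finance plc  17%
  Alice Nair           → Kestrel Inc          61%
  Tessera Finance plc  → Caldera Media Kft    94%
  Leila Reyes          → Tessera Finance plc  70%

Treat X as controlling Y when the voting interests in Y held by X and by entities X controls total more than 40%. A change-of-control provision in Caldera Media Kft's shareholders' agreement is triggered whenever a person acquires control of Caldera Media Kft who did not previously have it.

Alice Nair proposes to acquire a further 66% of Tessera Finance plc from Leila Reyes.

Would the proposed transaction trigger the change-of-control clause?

The purchase adds only to Alice's holdings (Leila's stake shrinks), so Alice is the only person who could newly come to control Caldera.
Alice holds 57% of Ridgeback, so Alice controls Ridgeback.
Alice holds 61% of Kestrel, so Alice controls Kestrel.
In Caldera, Alice's side holds only 6%, not > 40%.
So before the transaction, Alice does not control Caldera.
After the purchase, Alice's direct stake in Tessera rises to 17% + 66% = 83%, and Leila's stake falls to 4%.
Alice holds 83% of Tessera, so Alice controls Tessera.
Ridgeback and Tessera together hold 6% + 94% = 100% of Caldera, so Alice controls Caldera.
Alice did not control Caldera before and does after, so the clause is triggered.

Yes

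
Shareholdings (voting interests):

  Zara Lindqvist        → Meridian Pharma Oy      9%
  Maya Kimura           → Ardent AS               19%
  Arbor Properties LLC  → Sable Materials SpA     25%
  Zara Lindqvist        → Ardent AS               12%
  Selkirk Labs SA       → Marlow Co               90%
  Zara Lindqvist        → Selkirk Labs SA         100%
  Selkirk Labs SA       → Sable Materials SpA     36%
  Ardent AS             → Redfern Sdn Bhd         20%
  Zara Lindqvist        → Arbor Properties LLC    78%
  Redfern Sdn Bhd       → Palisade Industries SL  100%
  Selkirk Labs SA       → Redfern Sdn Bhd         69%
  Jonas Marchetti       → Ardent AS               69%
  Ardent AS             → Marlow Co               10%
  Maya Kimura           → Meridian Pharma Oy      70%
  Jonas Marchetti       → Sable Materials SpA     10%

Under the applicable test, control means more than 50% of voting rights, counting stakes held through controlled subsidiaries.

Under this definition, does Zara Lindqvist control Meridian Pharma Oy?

No

Zara holds 78% of Arbor, so Zara controls Arbor.
Zara holds 100% of Selkirk, so Zara controls Selkirk.
Selkirk holds 90% of Marlow, so Zara controls Marlow.
Selkirk holds 69% of Redfern, so Zara controls Redfern.
Redfern holds 100% of Palisade, so Zara controls Palisade.
Arbor and Selkirk together hold 25% + 36% = 61% of Sable, so Zara controls Sable.
In Meridian, Zara's side holds only 9%, not > 50%.
So Zara does not control Meridian.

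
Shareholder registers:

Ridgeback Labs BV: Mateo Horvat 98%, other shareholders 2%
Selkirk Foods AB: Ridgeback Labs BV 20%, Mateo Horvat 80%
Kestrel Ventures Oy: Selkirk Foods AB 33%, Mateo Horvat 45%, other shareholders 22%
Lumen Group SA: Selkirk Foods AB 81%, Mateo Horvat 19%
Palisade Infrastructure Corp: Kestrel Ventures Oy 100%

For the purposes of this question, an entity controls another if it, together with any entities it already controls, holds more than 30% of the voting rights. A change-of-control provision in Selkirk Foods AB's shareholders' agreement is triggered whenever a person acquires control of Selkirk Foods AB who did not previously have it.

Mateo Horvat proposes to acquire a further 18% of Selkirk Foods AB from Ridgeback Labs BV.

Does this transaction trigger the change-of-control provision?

No

The purchase adds only to Mateo's holdings (Ridgeback's stake shrinks), so Mateo is the only person who could newly come to control Selkirk.
Mateo holds 98% of Ridgeback, so Mateo controls Ridgeback.
Ridgeback and Mateo together hold 20% + 80% = 100% of Selkirk, so Mateo controls Selkirk.
So Mateo already controls Selkirk before the transaction.
After the purchase, Mateo's direct stake in Selkirk rises to 80% + 18% = 98%, and Ridgeback's stake falls to 2%.
Mateo controlled Selkirk already, so this is not a new person acquiring control; every other person's position is unchanged or reduced.
No new person acquires control, so the clause is not triggered.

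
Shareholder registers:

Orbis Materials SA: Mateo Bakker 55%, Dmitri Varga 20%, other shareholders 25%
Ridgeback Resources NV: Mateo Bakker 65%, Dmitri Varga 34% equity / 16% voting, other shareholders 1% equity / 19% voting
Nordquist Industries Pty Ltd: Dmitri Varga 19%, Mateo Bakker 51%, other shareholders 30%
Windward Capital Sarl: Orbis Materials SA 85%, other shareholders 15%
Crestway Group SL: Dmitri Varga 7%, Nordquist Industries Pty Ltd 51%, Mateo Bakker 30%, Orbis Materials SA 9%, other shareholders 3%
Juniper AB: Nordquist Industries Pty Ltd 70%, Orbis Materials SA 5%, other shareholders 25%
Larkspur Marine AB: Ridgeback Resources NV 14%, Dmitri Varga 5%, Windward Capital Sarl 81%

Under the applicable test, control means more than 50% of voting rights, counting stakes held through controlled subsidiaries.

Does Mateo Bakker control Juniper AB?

Yes

Mateo holds 55% of Orbis, so Mateo controls Orbis.
Mateo holds 51% of Nordquist, so Mateo controls Nordquist.
Nordquist and Orbis together hold 70% + 5% = 75% of Juniper, so Mateo controls Juniper.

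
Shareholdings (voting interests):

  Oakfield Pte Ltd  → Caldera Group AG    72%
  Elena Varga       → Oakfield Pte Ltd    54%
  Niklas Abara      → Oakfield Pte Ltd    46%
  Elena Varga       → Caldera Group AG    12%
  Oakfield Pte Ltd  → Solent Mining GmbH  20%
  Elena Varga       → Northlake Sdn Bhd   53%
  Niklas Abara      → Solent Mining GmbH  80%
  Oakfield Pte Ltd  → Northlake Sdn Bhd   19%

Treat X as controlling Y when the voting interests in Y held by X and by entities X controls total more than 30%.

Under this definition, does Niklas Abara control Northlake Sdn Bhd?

No

Niklas holds 46% of Oakfield, so Niklas controls Oakfield.
Oakfield holds 72% of Caldera, so Niklas controls Caldera.
Niklas and Oakfield together hold 80% + 20% = 100% of Solent, so Niklas controls Solent.
In Northlake, Niklas's side holds only 19%, not > 30%.
So Niklas does not control Northlake.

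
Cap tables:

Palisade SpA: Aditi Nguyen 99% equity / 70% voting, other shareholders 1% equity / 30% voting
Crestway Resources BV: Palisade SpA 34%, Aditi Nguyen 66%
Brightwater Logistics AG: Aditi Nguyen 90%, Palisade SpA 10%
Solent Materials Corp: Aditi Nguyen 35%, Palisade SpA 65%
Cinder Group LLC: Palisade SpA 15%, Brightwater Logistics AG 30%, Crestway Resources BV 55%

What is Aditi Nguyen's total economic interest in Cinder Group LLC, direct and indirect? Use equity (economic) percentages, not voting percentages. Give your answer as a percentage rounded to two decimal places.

99.63%

Aditi reaches Cinder along 5 paths.
Via Palisade: 99% × 15% = 14.85%.
Via Brightwater: 90% × 30% = 27%.
Via Palisade → Brightwater: 99% × 10% × 30% = 2.97%.
Via Palisade → Crestway: 99% × 34% × 55% = 18.513%.
Via Crestway: 66% × 55% = 36.3%.
Total: 14.85% + 27% + 2.97% + 18.513% + 36.3% = 99.633%.
Rounded: 99.63%.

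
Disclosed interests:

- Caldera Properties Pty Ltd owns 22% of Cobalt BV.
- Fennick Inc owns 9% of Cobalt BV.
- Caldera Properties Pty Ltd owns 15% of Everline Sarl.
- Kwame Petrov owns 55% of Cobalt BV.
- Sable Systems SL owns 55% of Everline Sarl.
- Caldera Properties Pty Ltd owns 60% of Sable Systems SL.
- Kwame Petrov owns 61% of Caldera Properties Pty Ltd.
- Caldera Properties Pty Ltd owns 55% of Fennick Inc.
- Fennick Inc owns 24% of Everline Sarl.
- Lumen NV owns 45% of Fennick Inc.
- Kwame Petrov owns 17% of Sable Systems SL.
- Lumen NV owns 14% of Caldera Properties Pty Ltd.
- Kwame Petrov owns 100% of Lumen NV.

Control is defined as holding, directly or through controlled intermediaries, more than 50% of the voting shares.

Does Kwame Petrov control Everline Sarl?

Kwame holds 100% of Lumen, so Kwame controls Lumen.
Lumen and Kwame together hold 14% + 61% = 75% of Caldera, so Kwame controls Caldera.
Caldera and Kwame together hold 60% + 17% = 77% of Sable, so Kwame controls Sable.
Lumen and Caldera together hold 45% + 55% = 100% of Fennick, so Kwame controls Fennick.
Sable and Caldera and Fennick together hold 55% + 15% + 24% = 94% of Everline, so Kwame controls Everline.

Yes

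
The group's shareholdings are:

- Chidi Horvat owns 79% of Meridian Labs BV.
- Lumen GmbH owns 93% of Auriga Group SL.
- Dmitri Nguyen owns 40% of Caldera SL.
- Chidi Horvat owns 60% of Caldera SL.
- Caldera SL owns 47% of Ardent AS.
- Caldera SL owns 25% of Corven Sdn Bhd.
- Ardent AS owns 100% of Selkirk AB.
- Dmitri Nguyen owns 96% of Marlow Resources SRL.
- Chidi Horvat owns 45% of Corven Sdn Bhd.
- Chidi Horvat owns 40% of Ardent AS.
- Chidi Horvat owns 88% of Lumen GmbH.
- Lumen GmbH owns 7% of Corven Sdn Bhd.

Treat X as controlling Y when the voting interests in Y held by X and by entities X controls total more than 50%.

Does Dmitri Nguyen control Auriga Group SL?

Dmitri holds 96% of Marlow, so Dmitri controls Marlow.
Neither Dmitri nor any entity Dmitri controls holds any voting interest in Auriga.
So Dmitri does not control Auriga.

No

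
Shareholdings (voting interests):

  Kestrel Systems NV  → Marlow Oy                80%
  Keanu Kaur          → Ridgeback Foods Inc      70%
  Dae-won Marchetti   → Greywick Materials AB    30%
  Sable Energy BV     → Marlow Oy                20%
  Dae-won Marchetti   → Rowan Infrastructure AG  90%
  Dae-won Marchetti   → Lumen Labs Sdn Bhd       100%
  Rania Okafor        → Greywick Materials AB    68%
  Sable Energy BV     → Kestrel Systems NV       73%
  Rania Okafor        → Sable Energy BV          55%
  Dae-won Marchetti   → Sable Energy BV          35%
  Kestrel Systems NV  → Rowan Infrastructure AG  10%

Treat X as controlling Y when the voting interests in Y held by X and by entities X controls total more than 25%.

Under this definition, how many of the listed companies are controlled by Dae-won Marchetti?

6

Dae-won holds 35% of Sable, so Dae-won controls Sable.
Dae-won holds 30% of Greywick, so Dae-won controls Greywick.
Sable holds 73% of Kestrel, so Dae-won controls Kestrel.
Dae-won holds 100% of Lumen, so Dae-won controls Lumen.
Kestrel and Dae-won together hold 10% + 90% = 100% of Rowan, so Dae-won controls Rowan.
Kestrel and Sable together hold 80% + 20% = 100% of Marlow, so Dae-won controls Marlow.
No other company's threshold is met.
Dae-won controls 6 companies.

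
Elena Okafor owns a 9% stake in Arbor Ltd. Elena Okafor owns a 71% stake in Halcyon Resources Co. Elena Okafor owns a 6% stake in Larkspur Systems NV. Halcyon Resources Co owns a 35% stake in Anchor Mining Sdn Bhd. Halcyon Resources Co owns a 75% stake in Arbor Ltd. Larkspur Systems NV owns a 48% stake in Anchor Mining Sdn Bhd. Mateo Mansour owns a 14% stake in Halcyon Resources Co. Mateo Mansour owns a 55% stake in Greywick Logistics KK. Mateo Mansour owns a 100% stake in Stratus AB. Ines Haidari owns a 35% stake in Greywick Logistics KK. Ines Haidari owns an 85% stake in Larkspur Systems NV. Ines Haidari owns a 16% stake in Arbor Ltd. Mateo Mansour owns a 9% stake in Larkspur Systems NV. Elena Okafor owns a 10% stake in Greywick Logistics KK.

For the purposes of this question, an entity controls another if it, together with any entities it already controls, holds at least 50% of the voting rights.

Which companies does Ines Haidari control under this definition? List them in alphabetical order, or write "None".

Larkspur Systems NV

Ines holds 85% of Larkspur, so Ines controls Larkspur.
No other company's threshold is met.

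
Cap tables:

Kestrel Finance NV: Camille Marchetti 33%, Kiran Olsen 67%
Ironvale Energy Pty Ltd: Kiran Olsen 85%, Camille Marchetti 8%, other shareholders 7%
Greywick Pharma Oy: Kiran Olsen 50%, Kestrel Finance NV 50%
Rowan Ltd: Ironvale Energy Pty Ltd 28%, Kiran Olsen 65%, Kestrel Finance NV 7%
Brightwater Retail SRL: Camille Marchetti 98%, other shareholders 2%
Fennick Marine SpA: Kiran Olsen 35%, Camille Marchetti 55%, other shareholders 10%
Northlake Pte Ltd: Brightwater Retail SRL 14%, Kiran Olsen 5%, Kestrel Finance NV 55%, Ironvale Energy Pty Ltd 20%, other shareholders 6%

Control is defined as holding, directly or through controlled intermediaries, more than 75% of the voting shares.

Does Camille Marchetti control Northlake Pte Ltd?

Camille holds 98% of Brightwater, so Camille controls Brightwater.
In Northlake, Camille's side holds only 14%, not > 75%.
So Camille does not control Northlake.

No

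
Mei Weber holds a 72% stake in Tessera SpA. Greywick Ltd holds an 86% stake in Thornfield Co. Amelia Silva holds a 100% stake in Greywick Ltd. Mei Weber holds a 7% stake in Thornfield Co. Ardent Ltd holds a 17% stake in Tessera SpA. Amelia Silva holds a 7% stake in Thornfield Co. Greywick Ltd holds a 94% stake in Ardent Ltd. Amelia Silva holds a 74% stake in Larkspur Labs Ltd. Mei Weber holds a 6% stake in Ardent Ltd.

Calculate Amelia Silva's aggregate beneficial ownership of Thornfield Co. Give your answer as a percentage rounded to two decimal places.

Amelia reaches Thornfield along 2 paths.
Direct stake: 7% = 7%.
Via Greywick: 100% × 86% = 86%.
Total: 7% + 86% = 93%.
Rounded: 93.00%.

93.00%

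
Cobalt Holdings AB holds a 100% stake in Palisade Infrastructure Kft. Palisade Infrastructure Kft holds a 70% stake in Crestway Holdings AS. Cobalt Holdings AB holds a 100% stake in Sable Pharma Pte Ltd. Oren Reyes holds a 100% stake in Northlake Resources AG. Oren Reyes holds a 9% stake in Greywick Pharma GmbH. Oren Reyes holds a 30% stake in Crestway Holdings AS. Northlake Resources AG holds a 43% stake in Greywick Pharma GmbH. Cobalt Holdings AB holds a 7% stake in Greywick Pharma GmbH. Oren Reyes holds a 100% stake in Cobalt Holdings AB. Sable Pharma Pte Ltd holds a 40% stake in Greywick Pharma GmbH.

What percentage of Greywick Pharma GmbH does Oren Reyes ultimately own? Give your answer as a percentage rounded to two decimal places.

Oren reaches Greywick along 4 paths.
Direct stake: 9% = 9%.
Via Northlake: 100% × 43% = 43%.
Via Cobalt → Sable: 100% × 100% × 40% = 40%.
Via Cobalt: 100% × 7% = 7%.
Total: 9% + 43% + 40% + 7% = 99%.
Rounded: 99.00%.

99.00%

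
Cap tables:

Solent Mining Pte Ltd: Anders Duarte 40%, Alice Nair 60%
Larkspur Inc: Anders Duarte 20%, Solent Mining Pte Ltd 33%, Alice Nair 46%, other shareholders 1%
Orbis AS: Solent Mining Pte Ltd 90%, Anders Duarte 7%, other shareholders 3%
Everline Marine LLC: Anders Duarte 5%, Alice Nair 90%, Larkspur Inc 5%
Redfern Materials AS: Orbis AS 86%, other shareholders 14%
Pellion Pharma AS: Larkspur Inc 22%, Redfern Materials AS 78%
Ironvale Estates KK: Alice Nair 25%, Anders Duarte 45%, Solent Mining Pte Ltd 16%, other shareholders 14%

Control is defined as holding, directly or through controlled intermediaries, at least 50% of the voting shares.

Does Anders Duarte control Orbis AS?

Anders's largest direct stake is 45% in Ironvale, which does not meet the threshold, so Anders controls no company.
In Orbis, Anders's side holds only 7%, not ≥ 50%.
So Anders does not control Orbis.

No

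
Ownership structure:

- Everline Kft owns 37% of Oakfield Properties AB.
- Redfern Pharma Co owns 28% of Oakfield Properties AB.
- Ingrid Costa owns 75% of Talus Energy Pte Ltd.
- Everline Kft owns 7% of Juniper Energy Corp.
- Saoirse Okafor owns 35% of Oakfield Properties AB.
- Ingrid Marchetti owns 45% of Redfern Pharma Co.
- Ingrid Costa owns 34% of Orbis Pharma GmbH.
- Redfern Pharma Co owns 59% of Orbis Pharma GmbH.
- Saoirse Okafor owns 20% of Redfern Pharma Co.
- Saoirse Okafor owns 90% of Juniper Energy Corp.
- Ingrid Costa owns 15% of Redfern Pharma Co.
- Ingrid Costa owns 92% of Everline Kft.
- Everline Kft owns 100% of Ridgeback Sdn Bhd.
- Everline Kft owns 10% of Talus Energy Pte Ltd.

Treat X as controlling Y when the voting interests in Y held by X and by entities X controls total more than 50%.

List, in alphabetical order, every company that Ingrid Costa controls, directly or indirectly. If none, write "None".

Everline Kft, Ridgeback Sdn Bhd, Talus Energy Pte Ltd

Ingrid Costa holds 92% of Everline, so Ingrid Costa controls Everline.
Everline and Ingrid Costa together hold 10% + 75% = 85% of Talus, so Ingrid Costa controls Talus.
Everline holds 100% of Ridgeback, so Ingrid Costa controls Ridgeback.
No other company's threshold is met.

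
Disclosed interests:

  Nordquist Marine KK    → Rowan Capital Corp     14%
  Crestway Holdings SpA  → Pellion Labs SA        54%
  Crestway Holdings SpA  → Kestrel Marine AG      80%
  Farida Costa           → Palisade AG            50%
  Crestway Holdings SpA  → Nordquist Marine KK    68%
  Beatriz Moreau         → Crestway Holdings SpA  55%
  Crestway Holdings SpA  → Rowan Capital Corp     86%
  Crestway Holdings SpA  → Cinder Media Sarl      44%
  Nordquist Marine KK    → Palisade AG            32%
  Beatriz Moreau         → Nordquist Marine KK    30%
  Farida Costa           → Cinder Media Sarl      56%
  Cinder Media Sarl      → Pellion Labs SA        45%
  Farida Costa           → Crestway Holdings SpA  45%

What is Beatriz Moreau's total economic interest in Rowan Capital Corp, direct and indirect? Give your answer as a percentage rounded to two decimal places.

56.74%

Beatriz reaches Rowan along 3 paths.
Via Crestway: 55% × 86% = 47.3%.
Via Nordquist: 30% × 14% = 4.2%.
Via Crestway → Nordquist: 55% × 68% × 14% = 5.236%.
Total: 47.3% + 4.2% + 5.236% = 56.736%.
Rounded: 56.74%.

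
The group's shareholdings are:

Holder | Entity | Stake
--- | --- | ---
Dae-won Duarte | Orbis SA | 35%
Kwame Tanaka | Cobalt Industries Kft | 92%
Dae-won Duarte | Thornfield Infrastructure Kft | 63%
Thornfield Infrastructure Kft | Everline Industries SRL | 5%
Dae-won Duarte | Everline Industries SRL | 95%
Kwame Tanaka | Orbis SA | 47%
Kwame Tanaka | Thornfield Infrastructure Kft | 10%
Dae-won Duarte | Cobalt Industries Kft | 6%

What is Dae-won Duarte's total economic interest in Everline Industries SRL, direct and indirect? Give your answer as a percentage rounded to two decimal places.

Dae-won reaches Everline along 2 paths.
Direct stake: 95% = 95%.
Via Thornfield: 63% × 5% = 3.15%.
Total: 95% + 3.15% = 98.15%.

98.15%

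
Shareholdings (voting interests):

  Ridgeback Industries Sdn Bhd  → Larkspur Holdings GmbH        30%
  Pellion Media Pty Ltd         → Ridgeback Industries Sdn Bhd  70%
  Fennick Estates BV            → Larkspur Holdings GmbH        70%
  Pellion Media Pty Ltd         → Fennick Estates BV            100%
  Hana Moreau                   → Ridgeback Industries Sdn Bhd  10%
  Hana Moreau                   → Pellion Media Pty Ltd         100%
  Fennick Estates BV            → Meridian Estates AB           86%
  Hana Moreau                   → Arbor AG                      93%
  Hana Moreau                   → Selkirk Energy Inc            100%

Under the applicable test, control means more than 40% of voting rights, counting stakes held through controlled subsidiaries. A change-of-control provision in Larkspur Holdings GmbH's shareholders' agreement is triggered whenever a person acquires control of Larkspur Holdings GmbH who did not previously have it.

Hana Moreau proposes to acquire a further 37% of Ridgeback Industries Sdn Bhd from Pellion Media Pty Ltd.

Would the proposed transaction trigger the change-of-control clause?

No

The purchase adds only to Hana's holdings (Pellion's stake shrinks), so Hana is the only person who could newly come to control Larkspur.
Hana holds 100% of Pellion, so Hana controls Pellion.
Pellion holds 100% of Fennick, so Hana controls Fennick.
Hana and Pellion together hold 10% + 70% = 80% of Ridgeback, so Hana controls Ridgeback.
Ridgeback and Fennick together hold 30% + 70% = 100% of Larkspur, so Hana controls Larkspur.
So Hana already controls Larkspur before the transaction.
After the purchase, Hana's direct stake in Ridgeback rises to 10% + 37% = 47%, and Pellion's stake falls to 33%.
Hana controlled Larkspur already, so this is not a new person acquiring control; every other person's position is unchanged or reduced.
No new person acquires control, so the clause is not triggered.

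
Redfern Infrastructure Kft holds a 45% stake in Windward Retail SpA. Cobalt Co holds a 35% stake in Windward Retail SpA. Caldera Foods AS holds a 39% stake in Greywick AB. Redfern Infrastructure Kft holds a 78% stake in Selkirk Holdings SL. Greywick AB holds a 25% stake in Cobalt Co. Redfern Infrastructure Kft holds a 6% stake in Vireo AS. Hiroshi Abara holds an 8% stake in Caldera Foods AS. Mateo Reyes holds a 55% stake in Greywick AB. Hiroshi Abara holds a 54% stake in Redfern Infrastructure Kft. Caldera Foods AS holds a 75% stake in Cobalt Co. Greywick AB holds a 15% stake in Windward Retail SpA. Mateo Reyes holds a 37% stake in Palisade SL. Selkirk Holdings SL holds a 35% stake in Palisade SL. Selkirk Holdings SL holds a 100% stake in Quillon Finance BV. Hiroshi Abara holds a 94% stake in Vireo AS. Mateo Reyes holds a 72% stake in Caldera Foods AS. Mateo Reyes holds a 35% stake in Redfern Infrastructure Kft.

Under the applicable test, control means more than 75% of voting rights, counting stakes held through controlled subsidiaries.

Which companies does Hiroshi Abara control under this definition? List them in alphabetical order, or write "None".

Vireo AS

Hiroshi holds 94% of Vireo, so Hiroshi controls Vireo.
No other company's threshold is met.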